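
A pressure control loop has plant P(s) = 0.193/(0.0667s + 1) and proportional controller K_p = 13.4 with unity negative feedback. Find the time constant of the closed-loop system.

τ = 0.0186 s

Closed loop: T(s) = K_p·P/(1+K_p·P) = 2.586/(0.0667s + 1 + 2.586), with pole at s = −(1 + 2.586)/0.0667 = −53.77.
Closed-loop time constant τ = 1/53.77 = 0.0186 s.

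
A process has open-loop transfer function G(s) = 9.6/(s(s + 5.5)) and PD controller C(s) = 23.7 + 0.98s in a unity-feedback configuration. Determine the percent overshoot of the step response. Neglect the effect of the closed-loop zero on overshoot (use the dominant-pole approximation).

16.8%

Forward path: (23.7 + 0.98s)·9.6/(s(s+5.5)). The closed-loop characteristic equation is s² + (5.5 + 9.6·0.98)s + 9.6·23.7 = 0.
That is s² + 14.91s + 227.5 = 0, so ω_n = 15.08 rad/s and ζ = 14.91/(2·15.08) = 0.4942.
%OS = 100·exp(−πζ/√(1−ζ²)) = 16.8%.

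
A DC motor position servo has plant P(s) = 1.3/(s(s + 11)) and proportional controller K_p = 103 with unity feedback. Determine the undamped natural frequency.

With unity feedback the closed-loop characteristic equation is s² + 11s + 103·1.3 = s² + 11s + 133.9 = 0.
Matching s² + 2ζω_n s + ω_n²: ω_n = √133.9 = 11.57 rad/s and 2ζω_n = 11, so ζ = 11/(2·11.57) = 0.475.

ω_n = 11.6 rad/s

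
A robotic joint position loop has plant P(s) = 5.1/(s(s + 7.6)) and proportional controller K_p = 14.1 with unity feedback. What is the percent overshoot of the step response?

20.7%

Closed-loop characteristic equation: s² + 7.6s + 71.91 = 0, so ω_n = 8.48 rad/s and ζ = 7.6/(2·8.48) = 0.4481.
%OS = 100·exp(−πζ/√(1−ζ²)) = 100·exp(−π·0.4481/√0.7992) = 20.7%.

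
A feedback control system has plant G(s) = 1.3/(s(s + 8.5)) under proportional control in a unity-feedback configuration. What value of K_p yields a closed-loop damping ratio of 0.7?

K_p = 28.4

Closed-loop characteristic equation: s² + 8.5s + K_p·1.3 = 0.
So ω_n = √(1.3K_p) and 2ζω_n = 8.5, giving ζ = 8.5/(2√(1.3K_p)).
Setting ζ = 0.7: √(1.3K_p) = 8.5/(2·0.7) = 6.071, so K_p = 36.86/1.3 = 28.4.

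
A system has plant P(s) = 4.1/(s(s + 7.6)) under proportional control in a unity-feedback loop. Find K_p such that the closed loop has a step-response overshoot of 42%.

K_p = 49.7

From %OS = 100·exp(−πζ/√(1−ζ²)) = 42%, ζ = −ln(0.42)/√(π²+ln²(0.42)) = 0.2662.
Characteristic equation s² + 7.6s + 4.1K_p = 0 gives ζ = 7.6/(2√(4.1K_p)).
Setting ζ = 0.2662: √(4.1K_p) = 7.6/(2·0.2662) = 14.28, so K_p = 203.8/4.1 = 49.7.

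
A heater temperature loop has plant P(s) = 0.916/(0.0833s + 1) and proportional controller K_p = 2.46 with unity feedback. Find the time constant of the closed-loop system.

τ = 0.0256 s

Closed loop: T(s) = K_p·P/(1+K_p·P) = 2.253/(0.0833s + 1 + 2.253), with pole at s = −(1 + 2.253)/0.0833 = −39.06.
Closed-loop time constant τ = 1/39.06 = 0.0256 s.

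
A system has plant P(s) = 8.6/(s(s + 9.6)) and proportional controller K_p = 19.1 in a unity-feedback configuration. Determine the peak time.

T_p = 0.264 s

Closed-loop characteristic equation: s² + 9.6s + 164.3 = 0, so ω_n = 12.82 rad/s and ζ = 9.6/(2·12.82) = 0.3745.
Damped frequency ω_d = ω_n√(1−ζ²) = 11.88 rad/s, so peak time T_p = π/ω_d = 0.264 s.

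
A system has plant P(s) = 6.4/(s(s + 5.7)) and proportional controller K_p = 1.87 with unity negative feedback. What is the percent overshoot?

Closed-loop characteristic equation: s² + 5.7s + 11.97 = 0, so ω_n = 3.459 rad/s and ζ = 5.7/(2·3.459) = 0.8238.
%OS = 100·exp(−πζ/√(1−ζ²)) = 100·exp(−π·0.8238/√0.3213) = 1.04%.

1.04%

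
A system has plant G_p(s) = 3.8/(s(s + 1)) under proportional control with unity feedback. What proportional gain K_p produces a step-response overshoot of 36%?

K_p = 0.688

From %OS = 100·exp(−πζ/√(1−ζ²)) = 36%, ζ = −ln(0.36)/√(π²+ln²(0.36)) = 0.3093.
Characteristic equation s² + 1s + 3.8K_p = 0 gives ζ = 1/(2√(3.8K_p)).
Setting ζ = 0.3093: √(3.8K_p) = 1/(2·0.3093) = 1.617, so K_p = 2.614/3.8 = 0.688.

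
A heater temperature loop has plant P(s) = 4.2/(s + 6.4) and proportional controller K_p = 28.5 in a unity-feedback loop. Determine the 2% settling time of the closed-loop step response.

Closed-loop transfer function: T(s) = K_p·P(s)/(1 + K_p·P(s)) = 119.7/(s + 6.4 + 119.7) = 119.7/(s + 126.1).
Time constant τ = 1/126.1 = 0.00793 s, so the 2% settling time is about 4τ = 0.0317 s.

T_s ≈ 0.0317 s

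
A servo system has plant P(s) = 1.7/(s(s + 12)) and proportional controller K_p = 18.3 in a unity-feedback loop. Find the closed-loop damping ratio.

With unity feedback the closed-loop characteristic equation is s² + 12s + 18.3·1.7 = s² + 12s + 31.11 = 0.
Matching s² + 2ζω_n s + ω_n²: ω_n = √31.11 = 5.578 rad/s and 2ζω_n = 12, so ζ = 12/(2·5.578) = 1.08.

ζ = 1.08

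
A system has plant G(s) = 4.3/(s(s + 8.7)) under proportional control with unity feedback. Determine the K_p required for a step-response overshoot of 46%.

From %OS = 100·exp(−πζ/√(1−ζ²)) = 46%, ζ = −ln(0.46)/√(π²+ln²(0.46)) = 0.24.
Characteristic equation s² + 8.7s + 4.3K_p = 0 gives ζ = 8.7/(2√(4.3K_p)).
Setting ζ = 0.24: √(4.3K_p) = 8.7/(2·0.24) = 18.13, so K_p = 328.6/4.3 = 76.4.

K_p = 76.4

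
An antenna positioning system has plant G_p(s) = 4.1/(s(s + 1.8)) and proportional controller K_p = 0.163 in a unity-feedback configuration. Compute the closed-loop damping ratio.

With unity feedback the closed-loop characteristic equation is s² + 1.8s + 0.163·4.1 = s² + 1.8s + 0.6683 = 0.
So ω_n² = 0.6683 ⇒ ω_n = 0.8175 rad/s, and ζ = 1.8/(2ω_n) = 1.1.

ζ = 1.1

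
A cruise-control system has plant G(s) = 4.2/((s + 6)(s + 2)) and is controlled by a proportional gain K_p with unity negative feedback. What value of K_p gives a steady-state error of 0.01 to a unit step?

The loop is type 0, so e_ss(step) = 1/(1 + K_pos) with K_pos = K_p·G(0).
G(0) = 0.35. Require 1/(1 + K_p·0.35) = 0.01, so 1 + 0.35·K_p = 100.
K_p = (100 − 1)/0.35 = 283.

K_p = 283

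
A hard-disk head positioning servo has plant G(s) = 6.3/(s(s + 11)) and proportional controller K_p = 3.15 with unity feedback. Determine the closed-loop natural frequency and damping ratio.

With unity feedback the closed-loop characteristic equation is s² + 11s + 3.15·6.3 = s² + 11s + 19.84 = 0.
So ω_n² = 19.84 ⇒ ω_n = 4.455 rad/s, and ζ = 11/(2ω_n) = 1.23.

ω_n = 4.45 rad/s, ζ = 1.23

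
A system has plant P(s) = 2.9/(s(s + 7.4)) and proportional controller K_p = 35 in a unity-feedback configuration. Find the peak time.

The closed-loop denominator s² + 7.4s + 101.5 gives ω_n = √101.5 = 10.07 and ζ = 7.4/(2ω_n) = 0.3673.
Damped frequency ω_d = ω_n√(1−ζ²) = 9.371 rad/s, so peak time T_p = π/ω_d = 0.335 s.

T_p = 0.335 s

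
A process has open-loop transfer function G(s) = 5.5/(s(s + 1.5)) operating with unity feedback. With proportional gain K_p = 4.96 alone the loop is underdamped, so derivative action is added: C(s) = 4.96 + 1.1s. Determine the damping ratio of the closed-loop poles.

ζ = 0.723

Forward path: (4.96 + 1.1s)·5.5/(s(s+1.5)). The closed-loop characteristic equation is s² + (1.5 + 5.5·1.1)s + 5.5·4.96 = 0.
That is s² + 7.55s + 27.28 = 0, so ω_n = 5.223 rad/s and ζ = 7.55/(2·5.223) = 0.7228.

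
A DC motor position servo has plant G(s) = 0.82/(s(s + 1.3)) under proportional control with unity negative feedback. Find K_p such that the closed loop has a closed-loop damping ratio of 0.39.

Closed-loop characteristic equation: s² + 1.3s + K_p·0.82 = 0.
So ω_n = √(0.82K_p) and 2ζω_n = 1.3, giving ζ = 1.3/(2√(0.82K_p)).
Setting ζ = 0.39: √(0.82K_p) = 1.3/(2·0.39) = 1.667, so K_p = 2.778/0.82 = 3.39.

K_p = 3.39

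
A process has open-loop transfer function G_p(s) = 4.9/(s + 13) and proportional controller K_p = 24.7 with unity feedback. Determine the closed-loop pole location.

Closed-loop transfer function: T(s) = K_p·G_p(s)/(1 + K_p·G_p(s)) = 121/(s + 13 + 121) = 121/(s + 134).
The closed-loop pole is at s = −134.

s = -134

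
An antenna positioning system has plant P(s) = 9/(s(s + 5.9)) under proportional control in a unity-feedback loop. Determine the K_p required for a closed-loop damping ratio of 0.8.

Closed-loop characteristic equation: s² + 5.9s + K_p·9 = 0.
So ω_n = √(9K_p) and 2ζω_n = 5.9, giving ζ = 5.9/(2√(9K_p)).
Setting ζ = 0.8: √(9K_p) = 5.9/(2·0.8) = 3.688, so K_p = 13.6/9 = 1.51.

K_p = 1.51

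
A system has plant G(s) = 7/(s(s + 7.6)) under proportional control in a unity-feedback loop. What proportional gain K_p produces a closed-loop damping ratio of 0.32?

K_p = 20.1

Closed-loop characteristic equation: s² + 7.6s + K_p·7 = 0.
So ω_n = √(7K_p) and 2ζω_n = 7.6, giving ζ = 7.6/(2√(7K_p)).
Setting ζ = 0.32: √(7K_p) = 7.6/(2·0.32) = 11.88, so K_p = 141/7 = 20.1.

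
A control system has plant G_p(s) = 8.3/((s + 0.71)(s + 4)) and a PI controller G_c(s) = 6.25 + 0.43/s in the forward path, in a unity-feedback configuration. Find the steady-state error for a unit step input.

0

The open loop G_c(s)G_p(s) has a pole at the origin (type 1), so the static position error constant is infinite and e_ss = 1/(1+∞) = 0.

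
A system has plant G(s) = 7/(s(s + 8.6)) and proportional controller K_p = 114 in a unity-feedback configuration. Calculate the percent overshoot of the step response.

From 1 + K_pG(s) = 0: s² + 8.6s + 798 = 0 ⇒ ω_n = 28.25, ζ = 0.1522.
%OS = 100·exp(−πζ/√(1−ζ²)) = 100·exp(−π·0.1522/√0.9768) = 61.6%.

61.6%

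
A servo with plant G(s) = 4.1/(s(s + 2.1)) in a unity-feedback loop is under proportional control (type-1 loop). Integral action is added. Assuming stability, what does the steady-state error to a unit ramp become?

0

The integrator raises the loop to type 2, so K_v → ∞ and e_ss to a ramp is zero.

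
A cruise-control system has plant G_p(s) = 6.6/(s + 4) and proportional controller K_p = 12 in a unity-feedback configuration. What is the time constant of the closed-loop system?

Closed-loop transfer function: T(s) = K_p·G_p(s)/(1 + K_p·G_p(s)) = 79.2/(s + 4 + 79.2) = 79.2/(s + 83.2).
Time constant τ = 1/83.2 = 0.012 s.

τ = 0.012 s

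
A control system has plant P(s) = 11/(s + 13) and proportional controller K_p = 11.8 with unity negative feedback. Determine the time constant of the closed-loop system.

Closed-loop transfer function: T(s) = K_p·P(s)/(1 + K_p·P(s)) = 129.8/(s + 13 + 129.8) = 129.8/(s + 142.8).
Time constant τ = 1/142.8 = 0.007 s.

τ = 0.007 s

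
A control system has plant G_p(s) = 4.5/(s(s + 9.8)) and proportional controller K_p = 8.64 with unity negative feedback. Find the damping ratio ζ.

1 + K_p·G_p(s) = 0 gives s² + 9.8s + 38.88 = 0.
So ω_n² = 38.88 ⇒ ω_n = 6.235 rad/s, and ζ = 9.8/(2ω_n) = 0.786.

ζ = 0.786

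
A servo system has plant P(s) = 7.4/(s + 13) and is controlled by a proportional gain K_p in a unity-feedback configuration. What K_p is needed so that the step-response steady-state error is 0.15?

K_p = 9.95

The loop is type 0, so e_ss(step) = 1/(1 + K_pos) with K_pos = K_p·P(0).
P(0) = 0.5692. Require 1/(1 + K_p·0.5692) = 0.15, so 1 + 0.5692·K_p = 6.667.
K_p = (6.667 − 1)/0.5692 = 9.95.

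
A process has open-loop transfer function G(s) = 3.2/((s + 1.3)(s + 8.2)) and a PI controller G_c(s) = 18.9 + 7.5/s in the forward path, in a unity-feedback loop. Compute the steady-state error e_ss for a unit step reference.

The open loop G_c(s)G(s) has a pole at the origin (type 1), so the static position error constant is infinite and e_ss = 1/(1+∞) = 0.

0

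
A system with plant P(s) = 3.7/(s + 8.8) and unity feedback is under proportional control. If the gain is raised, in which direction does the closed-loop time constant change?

decrease

Closed-loop pole is at s = −(8.8+K_p·3.7); larger K_p moves it further left, so τ = 1/(8.8+K_p·3.7) decreases.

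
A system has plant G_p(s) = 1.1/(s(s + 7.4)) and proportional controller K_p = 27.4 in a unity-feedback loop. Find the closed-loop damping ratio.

ζ = 0.674

1 + K_p·G_p(s) = 0 gives s² + 7.4s + 30.14 = 0.
Matching s² + 2ζω_n s + ω_n²: ω_n = √30.14 = 5.49 rad/s and 2ζω_n = 7.4, so ζ = 7.4/(2·5.49) = 0.674.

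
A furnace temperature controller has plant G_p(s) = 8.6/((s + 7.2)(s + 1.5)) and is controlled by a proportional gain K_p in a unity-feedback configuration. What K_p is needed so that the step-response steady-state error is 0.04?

K_p = 30.1

For a type-0 loop with proportional control, e_ss = 1/(1 + K_p·G_p(0)).
G_p(0) = 0.7963. Require 1/(1 + K_p·0.7963) = 0.04, so 1 + 0.7963·K_p = 25.
K_p = (25 − 1)/0.7963 = 30.1.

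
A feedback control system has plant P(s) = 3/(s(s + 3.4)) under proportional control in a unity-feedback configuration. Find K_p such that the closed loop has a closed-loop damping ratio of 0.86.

K_p = 1.3

Closed-loop characteristic equation: s² + 3.4s + K_p·3 = 0.
So ω_n = √(3K_p) and 2ζω_n = 3.4, giving ζ = 3.4/(2√(3K_p)).
Setting ζ = 0.86: √(3K_p) = 3.4/(2·0.86) = 1.977, so K_p = 3.908/3 = 1.3.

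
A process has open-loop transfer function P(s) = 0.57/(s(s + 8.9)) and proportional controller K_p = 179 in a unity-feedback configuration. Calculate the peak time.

From 1 + K_pP(s) = 0: s² + 8.9s + 102 = 0 ⇒ ω_n = 10.1, ζ = 0.4406.
Damped frequency ω_d = ω_n√(1−ζ²) = 9.068 rad/s, so peak time T_p = π/ω_d = 0.346 s.

T_p = 0.346 s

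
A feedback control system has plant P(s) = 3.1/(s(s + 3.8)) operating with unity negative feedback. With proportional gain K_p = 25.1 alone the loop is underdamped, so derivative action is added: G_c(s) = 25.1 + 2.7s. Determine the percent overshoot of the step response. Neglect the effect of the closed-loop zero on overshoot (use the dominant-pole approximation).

5.01%

Forward path: (25.1 + 2.7s)·3.1/(s(s+3.8)). The closed-loop characteristic equation is s² + (3.8 + 3.1·2.7)s + 3.1·25.1 = 0.
That is s² + 12.17s + 77.81 = 0, so ω_n = 8.821 rad/s and ζ = 12.17/(2·8.821) = 0.6898.
%OS = 100·exp(−πζ/√(1−ζ²)) = 5.01%.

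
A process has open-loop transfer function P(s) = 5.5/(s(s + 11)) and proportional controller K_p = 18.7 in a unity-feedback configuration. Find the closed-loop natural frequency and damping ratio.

ω_n = 10.1 rad/s, ζ = 0.542

The closed-loop denominator is s(s+11) + 18.7·5.5 = s² + 11s + 102.8.
Matching s² + 2ζω_n s + ω_n²: ω_n = √102.8 = 10.14 rad/s and 2ζω_n = 11, so ζ = 11/(2·10.14) = 0.542.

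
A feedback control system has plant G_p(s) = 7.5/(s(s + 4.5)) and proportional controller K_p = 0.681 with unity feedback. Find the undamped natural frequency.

With unity feedback the closed-loop characteristic equation is s² + 4.5s + 0.681·7.5 = s² + 4.5s + 5.107 = 0.
Matching s² + 2ζω_n s + ω_n²: ω_n = √5.107 = 2.26 rad/s and 2ζω_n = 4.5, so ζ = 4.5/(2·2.26) = 0.996.

ω_n = 2.26 rad/s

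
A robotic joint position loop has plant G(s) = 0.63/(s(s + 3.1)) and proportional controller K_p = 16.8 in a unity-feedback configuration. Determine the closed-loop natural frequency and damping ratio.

With unity feedback the closed-loop characteristic equation is s² + 3.1s + 16.8·0.63 = s² + 3.1s + 10.58 = 0.
So ω_n² = 10.58 ⇒ ω_n = 3.253 rad/s, and ζ = 3.1/(2ω_n) = 0.476.

ω_n = 3.25 rad/s, ζ = 0.476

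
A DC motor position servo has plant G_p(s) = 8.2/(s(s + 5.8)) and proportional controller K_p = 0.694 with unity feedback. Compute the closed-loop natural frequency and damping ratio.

1 + K_p·G_p(s) = 0 gives s² + 5.8s + 5.691 = 0.
Matching s² + 2ζω_n s + ω_n²: ω_n = √5.691 = 2.386 rad/s and 2ζω_n = 5.8, so ζ = 5.8/(2·2.386) = 1.22.

ω_n = 2.39 rad/s, ζ = 1.22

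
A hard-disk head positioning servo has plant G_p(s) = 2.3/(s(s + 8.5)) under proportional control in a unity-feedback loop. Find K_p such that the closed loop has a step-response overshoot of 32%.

K_p = 67.6

From %OS = 100·exp(−πζ/√(1−ζ²)) = 32%, ζ = −ln(0.32)/√(π²+ln²(0.32)) = 0.341.
Characteristic equation s² + 8.5s + 2.3K_p = 0 gives ζ = 8.5/(2√(2.3K_p)).
Setting ζ = 0.341: √(2.3K_p) = 8.5/(2·0.341) = 12.46, so K_p = 155.4/2.3 = 67.6.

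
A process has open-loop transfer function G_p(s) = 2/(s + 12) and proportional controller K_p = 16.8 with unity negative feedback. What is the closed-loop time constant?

τ = 0.0219 s

Closed-loop transfer function: T(s) = K_p·G_p(s)/(1 + K_p·G_p(s)) = 33.6/(s + 12 + 33.6) = 33.6/(s + 45.6).
Time constant τ = 1/45.6 = 0.0219 s.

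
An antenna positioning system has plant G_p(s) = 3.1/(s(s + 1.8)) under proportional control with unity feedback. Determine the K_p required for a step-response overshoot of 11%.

From %OS = 100·exp(−πζ/√(1−ζ²)) = 11%, ζ = −ln(0.11)/√(π²+ln²(0.11)) = 0.5749.
Characteristic equation s² + 1.8s + 3.1K_p = 0 gives ζ = 1.8/(2√(3.1K_p)).
Setting ζ = 0.5749: √(3.1K_p) = 1.8/(2·0.5749) = 1.566, so K_p = 2.451/3.1 = 0.791.

K_p = 0.791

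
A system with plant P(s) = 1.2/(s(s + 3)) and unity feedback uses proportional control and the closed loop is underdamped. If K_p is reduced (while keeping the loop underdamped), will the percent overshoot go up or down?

ζ = 3/(2√(1.2K_p)) rises as K_p falls; higher damping means less overshoot.

decrease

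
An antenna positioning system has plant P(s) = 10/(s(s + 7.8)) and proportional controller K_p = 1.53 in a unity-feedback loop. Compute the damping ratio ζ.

The closed-loop denominator is s(s+7.8) + 1.53·10 = s² + 7.8s + 15.3.
So ω_n² = 15.3 ⇒ ω_n = 3.912 rad/s, and ζ = 7.8/(2ω_n) = 0.997.

ζ = 0.997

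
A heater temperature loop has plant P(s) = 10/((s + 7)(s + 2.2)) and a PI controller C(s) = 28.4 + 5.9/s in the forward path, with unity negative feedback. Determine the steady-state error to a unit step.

0

The open loop C(s)P(s) has a pole at the origin (type 1), so the static position error constant is infinite and e_ss = 1/(1+∞) = 0.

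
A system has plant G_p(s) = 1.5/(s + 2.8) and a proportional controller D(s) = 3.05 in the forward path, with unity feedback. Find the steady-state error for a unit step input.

0.38

The loop is type 0. Static position error constant K_pos = D(0)·G_p(0) = 3.05·0.5357 = 1.634.
Steady-state error to a unit step: e_ss = 1/(1+K_pos) = 1/2.634 = 0.38.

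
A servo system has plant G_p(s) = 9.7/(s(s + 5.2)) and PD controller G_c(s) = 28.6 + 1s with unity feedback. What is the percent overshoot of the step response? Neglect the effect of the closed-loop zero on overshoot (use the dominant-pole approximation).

Forward path: (28.6 + 1s)·9.7/(s(s+5.2)). The closed-loop characteristic equation is s² + (5.2 + 9.7·1)s + 9.7·28.6 = 0.
That is s² + 14.9s + 277.4 = 0, so ω_n = 16.66 rad/s and ζ = 14.9/(2·16.66) = 0.4473.
%OS = 100·exp(−πζ/√(1−ζ²)) = 20.8%.

20.8%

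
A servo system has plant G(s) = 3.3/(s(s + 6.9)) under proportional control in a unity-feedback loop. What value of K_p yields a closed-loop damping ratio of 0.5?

K_p = 14.4

Closed-loop characteristic equation: s² + 6.9s + K_p·3.3 = 0.
So ω_n = √(3.3K_p) and 2ζω_n = 6.9, giving ζ = 6.9/(2√(3.3K_p)).
Setting ζ = 0.5: √(3.3K_p) = 6.9/(2·0.5) = 6.9, so K_p = 47.61/3.3 = 14.4.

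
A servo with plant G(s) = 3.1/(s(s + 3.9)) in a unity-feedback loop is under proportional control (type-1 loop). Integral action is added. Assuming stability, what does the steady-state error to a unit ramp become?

The integrator raises the loop to type 2, so K_v → ∞ and e_ss to a ramp is zero.

0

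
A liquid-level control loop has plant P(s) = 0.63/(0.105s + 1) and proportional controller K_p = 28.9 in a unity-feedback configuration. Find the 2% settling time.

T_s ≈ 0.0219 s

Closed loop: T(s) = K_p·P/(1+K_p·P) = 18.21/(0.105s + 1 + 18.21), with pole at s = −(1 + 18.21)/0.105 = −182.9.
τ = 1/182.9 = 0.005467 s, so 2% settling time ≈ 4τ = 0.0219 s.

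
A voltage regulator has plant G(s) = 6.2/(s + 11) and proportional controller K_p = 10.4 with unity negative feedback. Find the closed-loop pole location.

s = -75.48

Closed-loop transfer function: T(s) = K_p·G(s)/(1 + K_p·G(s)) = 64.48/(s + 11 + 64.48) = 64.48/(s + 75.48).
The closed-loop pole is at s = −75.48.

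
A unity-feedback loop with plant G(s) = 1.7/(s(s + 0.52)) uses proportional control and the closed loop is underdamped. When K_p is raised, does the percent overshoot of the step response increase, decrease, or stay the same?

increase

Characteristic equation s² + 0.52s + K_p·1.7 = 0: raising K_p raises ω_n while 2ζω_n = 0.52 is fixed, so ζ falls and overshoot grows.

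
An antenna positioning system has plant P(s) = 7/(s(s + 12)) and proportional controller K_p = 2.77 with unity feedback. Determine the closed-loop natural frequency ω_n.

ω_n = 4.4 rad/s

With unity feedback the closed-loop characteristic equation is s² + 12s + 2.77·7 = s² + 12s + 19.39 = 0.
Matching s² + 2ζω_n s + ω_n²: ω_n = √19.39 = 4.403 rad/s and 2ζω_n = 12, so ζ = 12/(2·4.403) = 1.36.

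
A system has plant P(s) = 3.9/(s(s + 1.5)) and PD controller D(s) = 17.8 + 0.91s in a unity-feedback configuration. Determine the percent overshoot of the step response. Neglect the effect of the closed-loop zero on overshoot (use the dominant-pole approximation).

36.8%

Forward path: (17.8 + 0.91s)·3.9/(s(s+1.5)). The closed-loop characteristic equation is s² + (1.5 + 3.9·0.91)s + 3.9·17.8 = 0.
That is s² + 5.049s + 69.42 = 0, so ω_n = 8.332 rad/s and ζ = 5.049/(2·8.332) = 0.303.
%OS = 100·exp(−πζ/√(1−ζ²)) = 36.8%.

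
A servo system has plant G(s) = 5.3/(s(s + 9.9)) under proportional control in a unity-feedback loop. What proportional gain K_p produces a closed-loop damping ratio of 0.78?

K_p = 7.6

Closed-loop characteristic equation: s² + 9.9s + K_p·5.3 = 0.
So ω_n = √(5.3K_p) and 2ζω_n = 9.9, giving ζ = 9.9/(2√(5.3K_p)).
Setting ζ = 0.78: √(5.3K_p) = 9.9/(2·0.78) = 6.346, so K_p = 40.27/5.3 = 7.6.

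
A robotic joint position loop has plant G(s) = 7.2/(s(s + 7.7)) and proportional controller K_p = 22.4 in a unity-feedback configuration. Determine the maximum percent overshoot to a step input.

36.8%

The closed-loop denominator s² + 7.7s + 161.3 gives ω_n = √161.3 = 12.7 and ζ = 7.7/(2ω_n) = 0.3032.
%OS = 100·exp(−πζ/√(1−ζ²)) = 100·exp(−π·0.3032/√0.9081) = 36.8%.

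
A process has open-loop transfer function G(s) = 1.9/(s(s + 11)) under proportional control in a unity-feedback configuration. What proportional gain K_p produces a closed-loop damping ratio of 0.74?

Closed-loop characteristic equation: s² + 11s + K_p·1.9 = 0.
So ω_n = √(1.9K_p) and 2ζω_n = 11, giving ζ = 11/(2√(1.9K_p)).
Setting ζ = 0.74: √(1.9K_p) = 11/(2·0.74) = 7.432, so K_p = 55.24/1.9 = 29.1.

K_p = 29.1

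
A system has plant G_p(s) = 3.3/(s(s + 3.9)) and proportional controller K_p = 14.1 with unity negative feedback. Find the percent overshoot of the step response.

From 1 + K_pG_p(s) = 0: s² + 3.9s + 46.53 = 0 ⇒ ω_n = 6.821, ζ = 0.2859.
%OS = 100·exp(−πζ/√(1−ζ²)) = 100·exp(−π·0.2859/√0.9183) = 39.2%.

39.2%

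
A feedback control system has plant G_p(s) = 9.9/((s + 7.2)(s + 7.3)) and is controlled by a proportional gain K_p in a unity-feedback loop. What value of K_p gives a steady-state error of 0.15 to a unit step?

For a type-0 loop with proportional control, e_ss = 1/(1 + K_p·G_p(0)).
G_p(0) = 0.1884. Require 1/(1 + K_p·0.1884) = 0.15, so 1 + 0.1884·K_p = 6.667.
K_p = (6.667 − 1)/0.1884 = 30.1.

K_p = 30.1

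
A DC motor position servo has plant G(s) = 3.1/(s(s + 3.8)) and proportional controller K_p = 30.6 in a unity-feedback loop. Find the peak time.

From 1 + K_pG(s) = 0: s² + 3.8s + 94.86 = 0 ⇒ ω_n = 9.74, ζ = 0.1951.
Damped frequency ω_d = ω_n√(1−ζ²) = 9.552 rad/s, so peak time T_p = π/ω_d = 0.329 s.

T_p = 0.329 s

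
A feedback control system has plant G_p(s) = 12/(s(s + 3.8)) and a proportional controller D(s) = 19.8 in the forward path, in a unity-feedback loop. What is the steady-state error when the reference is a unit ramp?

0.016

The loop has one pole at the origin (type 1). Velocity error constant K_v = lim_{s→0} s·D(s)G_p(s) = 19.8·12/3.8 = 62.53.
Steady-state error to a unit ramp: e_ss = 1/K_v = 0.016.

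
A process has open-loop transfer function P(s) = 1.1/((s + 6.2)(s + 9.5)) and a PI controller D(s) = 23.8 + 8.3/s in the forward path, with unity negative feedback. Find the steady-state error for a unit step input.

The open loop D(s)P(s) has a pole at the origin (type 1), so the static position error constant is infinite and e_ss = 1/(1+∞) = 0.

0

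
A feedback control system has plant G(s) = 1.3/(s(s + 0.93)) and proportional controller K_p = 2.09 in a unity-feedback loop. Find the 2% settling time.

T_s ≈ 8.6 s

Closed-loop characteristic equation: s² + 0.93s + 2.717 = 0, so ω_n = 1.648 rad/s and ζ = 0.93/(2·1.648) = 0.2821.
2% settling time T_s ≈ 4/(ζω_n) = 4/0.465 = 8.6 s.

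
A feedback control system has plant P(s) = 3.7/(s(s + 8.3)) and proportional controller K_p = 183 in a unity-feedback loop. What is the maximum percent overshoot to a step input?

60.2%

From 1 + K_pP(s) = 0: s² + 8.3s + 677.1 = 0 ⇒ ω_n = 26.02, ζ = 0.1595.
%OS = 100·exp(−πζ/√(1−ζ²)) = 100·exp(−π·0.1595/√0.9746) = 60.2%.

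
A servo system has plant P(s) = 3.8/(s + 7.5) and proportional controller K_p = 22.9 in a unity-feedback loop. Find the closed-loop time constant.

Closed-loop transfer function: T(s) = K_p·P(s)/(1 + K_p·P(s)) = 87.02/(s + 7.5 + 87.02) = 87.02/(s + 94.52).
Time constant τ = 1/94.52 = 0.0106 s.

τ = 0.0106 s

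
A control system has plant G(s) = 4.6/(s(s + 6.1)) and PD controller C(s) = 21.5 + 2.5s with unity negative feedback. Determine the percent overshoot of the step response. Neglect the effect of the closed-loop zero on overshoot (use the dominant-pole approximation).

Forward path: (21.5 + 2.5s)·4.6/(s(s+6.1)). The closed-loop characteristic equation is s² + (6.1 + 4.6·2.5)s + 4.6·21.5 = 0.
That is s² + 17.6s + 98.9 = 0, so ω_n = 9.945 rad/s and ζ = 17.6/(2·9.945) = 0.8849.
%OS = 100·exp(−πζ/√(1−ζ²)) = 0.256%.

0.256%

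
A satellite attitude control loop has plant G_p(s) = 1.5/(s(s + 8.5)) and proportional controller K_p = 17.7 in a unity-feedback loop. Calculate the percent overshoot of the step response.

The closed-loop denominator s² + 8.5s + 26.55 gives ω_n = √26.55 = 5.153 and ζ = 8.5/(2ω_n) = 0.8248.
%OS = 100·exp(−πζ/√(1−ζ²)) = 100·exp(−π·0.8248/√0.3197) = 1.02%.

1.02%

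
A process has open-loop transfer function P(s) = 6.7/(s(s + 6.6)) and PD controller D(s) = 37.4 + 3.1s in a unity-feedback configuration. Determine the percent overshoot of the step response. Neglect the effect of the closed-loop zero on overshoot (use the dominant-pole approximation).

0.45%

Forward path: (37.4 + 3.1s)·6.7/(s(s+6.6)). The closed-loop characteristic equation is s² + (6.6 + 6.7·3.1)s + 6.7·37.4 = 0.
That is s² + 27.37s + 250.6 = 0, so ω_n = 15.83 rad/s and ζ = 27.37/(2·15.83) = 0.8645.
%OS = 100·exp(−πζ/√(1−ζ²)) = 0.45%.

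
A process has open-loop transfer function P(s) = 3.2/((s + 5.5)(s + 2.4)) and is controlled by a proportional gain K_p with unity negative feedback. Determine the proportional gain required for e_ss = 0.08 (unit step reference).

K_p = 47.4

Steady-state error for a unit step on this type-0 loop is 1/(1 + K_p·P(0)).
P(0) = 0.2424. Require 1/(1 + K_p·0.2424) = 0.08, so 1 + 0.2424·K_p = 12.5.
K_p = (12.5 − 1)/0.2424 = 47.4.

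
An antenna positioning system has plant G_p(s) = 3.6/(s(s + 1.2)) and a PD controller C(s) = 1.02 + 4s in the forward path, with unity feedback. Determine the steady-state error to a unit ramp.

The loop has one pole at the origin (type 1). Velocity error constant K_v = lim_{s→0} s·C(s)G_p(s) = 1.02·3.6/1.2 = 3.06.
Steady-state error to a unit ramp: e_ss = 1/K_v = 0.327.

0.327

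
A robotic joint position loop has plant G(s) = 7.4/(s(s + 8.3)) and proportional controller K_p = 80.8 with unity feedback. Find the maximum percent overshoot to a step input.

The closed-loop denominator s² + 8.3s + 597.9 gives ω_n = √597.9 = 24.45 and ζ = 8.3/(2ω_n) = 0.1697.
%OS = 100·exp(−πζ/√(1−ζ²)) = 100·exp(−π·0.1697/√0.9712) = 58.2%.

58.2%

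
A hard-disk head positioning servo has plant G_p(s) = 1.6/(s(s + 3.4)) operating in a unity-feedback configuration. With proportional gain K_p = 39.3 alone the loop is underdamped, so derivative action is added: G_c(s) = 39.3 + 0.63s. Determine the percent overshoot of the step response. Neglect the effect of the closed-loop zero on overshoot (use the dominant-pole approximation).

Forward path: (39.3 + 0.63s)·1.6/(s(s+3.4)). The closed-loop characteristic equation is s² + (3.4 + 1.6·0.63)s + 1.6·39.3 = 0.
That is s² + 4.408s + 62.88 = 0, so ω_n = 7.93 rad/s and ζ = 4.408/(2·7.93) = 0.2779.
%OS = 100·exp(−πζ/√(1−ζ²)) = 40.3%.

40.3%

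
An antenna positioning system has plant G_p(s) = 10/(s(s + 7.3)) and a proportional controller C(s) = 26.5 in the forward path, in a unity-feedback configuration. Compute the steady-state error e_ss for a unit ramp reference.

The loop has one pole at the origin (type 1). Velocity error constant K_v = lim_{s→0} s·C(s)G_p(s) = 26.5·10/7.3 = 36.3.
Steady-state error to a unit ramp: e_ss = 1/K_v = 0.0275.

0.0275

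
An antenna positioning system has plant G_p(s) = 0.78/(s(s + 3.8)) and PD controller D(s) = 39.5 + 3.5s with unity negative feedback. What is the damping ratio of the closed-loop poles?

Forward path: (39.5 + 3.5s)·0.78/(s(s+3.8)). The closed-loop characteristic equation is s² + (3.8 + 0.78·3.5)s + 0.78·39.5 = 0.
That is s² + 6.53s + 30.81 = 0, so ω_n = 5.551 rad/s and ζ = 6.53/(2·5.551) = 0.5882.

ζ = 0.588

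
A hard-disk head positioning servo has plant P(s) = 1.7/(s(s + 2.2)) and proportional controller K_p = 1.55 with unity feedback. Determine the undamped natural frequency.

ω_n = 1.62 rad/s

With unity feedback the closed-loop characteristic equation is s² + 2.2s + 1.55·1.7 = s² + 2.2s + 2.635 = 0.
Matching s² + 2ζω_n s + ω_n²: ω_n = √2.635 = 1.623 rad/s and 2ζω_n = 2.2, so ζ = 2.2/(2·1.623) = 0.678.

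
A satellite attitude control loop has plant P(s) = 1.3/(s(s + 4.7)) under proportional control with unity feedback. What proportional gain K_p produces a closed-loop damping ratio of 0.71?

Closed-loop characteristic equation: s² + 4.7s + K_p·1.3 = 0.
So ω_n = √(1.3K_p) and 2ζω_n = 4.7, giving ζ = 4.7/(2√(1.3K_p)).
Setting ζ = 0.71: √(1.3K_p) = 4.7/(2·0.71) = 3.31, so K_p = 10.96/1.3 = 8.43.

K_p = 8.43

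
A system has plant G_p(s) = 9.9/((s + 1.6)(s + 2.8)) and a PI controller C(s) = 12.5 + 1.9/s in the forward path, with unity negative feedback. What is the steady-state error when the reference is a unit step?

The open loop C(s)G_p(s) has a pole at the origin (type 1), so the static position error constant is infinite and e_ss = 1/(1+∞) = 0.

0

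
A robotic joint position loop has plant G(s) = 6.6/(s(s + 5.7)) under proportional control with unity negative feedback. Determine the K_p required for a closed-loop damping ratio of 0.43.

K_p = 6.66

Closed-loop characteristic equation: s² + 5.7s + K_p·6.6 = 0.
So ω_n = √(6.6K_p) and 2ζω_n = 5.7, giving ζ = 5.7/(2√(6.6K_p)).
Setting ζ = 0.43: √(6.6K_p) = 5.7/(2·0.43) = 6.628, so K_p = 43.93/6.6 = 6.66.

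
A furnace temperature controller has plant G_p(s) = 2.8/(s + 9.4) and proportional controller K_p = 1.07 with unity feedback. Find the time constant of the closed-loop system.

τ = 0.0807 s

Closed-loop transfer function: T(s) = K_p·G_p(s)/(1 + K_p·G_p(s)) = 2.996/(s + 9.4 + 2.996) = 2.996/(s + 12.4).
Time constant τ = 1/12.4 = 0.0807 s.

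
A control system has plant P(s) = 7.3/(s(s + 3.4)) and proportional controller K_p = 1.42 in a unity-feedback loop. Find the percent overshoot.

14.2%

The closed-loop denominator s² + 3.4s + 10.37 gives ω_n = √10.37 = 3.22 and ζ = 3.4/(2ω_n) = 0.528.
%OS = 100·exp(−πζ/√(1−ζ²)) = 100·exp(−π·0.528/√0.7212) = 14.2%.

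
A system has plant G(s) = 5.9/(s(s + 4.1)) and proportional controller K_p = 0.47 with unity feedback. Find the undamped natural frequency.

ω_n = 1.67 rad/s

The closed-loop denominator is s(s+4.1) + 0.47·5.9 = s² + 4.1s + 2.773.
Matching s² + 2ζω_n s + ω_n²: ω_n = √2.773 = 1.665 rad/s and 2ζω_n = 4.1, so ζ = 4.1/(2·1.665) = 1.23.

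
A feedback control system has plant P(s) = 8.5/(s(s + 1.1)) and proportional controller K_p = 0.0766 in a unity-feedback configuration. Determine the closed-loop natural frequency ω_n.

ω_n = 0.807 rad/s

The closed-loop denominator is s(s+1.1) + 0.0766·8.5 = s² + 1.1s + 0.6511.
So ω_n² = 0.6511 ⇒ ω_n = 0.8069 rad/s, and ζ = 1.1/(2ω_n) = 0.682.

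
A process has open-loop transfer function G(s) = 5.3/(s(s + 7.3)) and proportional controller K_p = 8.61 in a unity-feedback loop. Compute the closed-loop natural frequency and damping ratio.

ω_n = 6.76 rad/s, ζ = 0.54

With unity feedback the closed-loop characteristic equation is s² + 7.3s + 8.61·5.3 = s² + 7.3s + 45.63 = 0.
Matching s² + 2ζω_n s + ω_n²: ω_n = √45.63 = 6.755 rad/s and 2ζω_n = 7.3, so ζ = 7.3/(2·6.755) = 0.54.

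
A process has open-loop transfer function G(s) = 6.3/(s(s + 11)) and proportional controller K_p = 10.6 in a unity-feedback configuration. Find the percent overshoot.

5.73%

Closed-loop characteristic equation: s² + 11s + 66.78 = 0, so ω_n = 8.172 rad/s and ζ = 11/(2·8.172) = 0.673.
%OS = 100·exp(−πζ/√(1−ζ²)) = 100·exp(−π·0.673/√0.547) = 5.73%.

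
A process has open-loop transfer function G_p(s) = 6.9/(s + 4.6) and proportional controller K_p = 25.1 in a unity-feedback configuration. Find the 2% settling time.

Closed-loop transfer function: T(s) = K_p·G_p(s)/(1 + K_p·G_p(s)) = 173.2/(s + 4.6 + 173.2) = 173.2/(s + 177.8).
Time constant τ = 1/177.8 = 0.005625 s, so the 2% settling time is about 4τ = 0.0225 s.

T_s ≈ 0.0225 s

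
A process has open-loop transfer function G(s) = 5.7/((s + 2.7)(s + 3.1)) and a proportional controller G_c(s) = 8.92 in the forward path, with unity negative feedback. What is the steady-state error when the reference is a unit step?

0.141

The loop is type 0. Static position error constant K_pos = G_c(0)·G(0) = 8.92·0.681 = 6.075.
Steady-state error to a unit step: e_ss = 1/(1+K_pos) = 1/7.075 = 0.141.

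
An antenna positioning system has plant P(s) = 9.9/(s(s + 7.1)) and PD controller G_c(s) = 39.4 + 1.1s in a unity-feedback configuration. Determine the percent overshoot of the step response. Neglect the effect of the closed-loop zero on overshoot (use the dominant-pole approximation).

20%

Forward path: (39.4 + 1.1s)·9.9/(s(s+7.1)). The closed-loop characteristic equation is s² + (7.1 + 9.9·1.1)s + 9.9·39.4 = 0.
That is s² + 17.99s + 390.1 = 0, so ω_n = 19.75 rad/s and ζ = 17.99/(2·19.75) = 0.4554.
%OS = 100·exp(−πζ/√(1−ζ²)) = 20%.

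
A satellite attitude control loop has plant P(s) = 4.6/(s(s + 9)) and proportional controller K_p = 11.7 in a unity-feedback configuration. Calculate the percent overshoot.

8.72%

The closed-loop denominator s² + 9s + 53.82 gives ω_n = √53.82 = 7.336 and ζ = 9/(2ω_n) = 0.6134.
%OS = 100·exp(−πζ/√(1−ζ²)) = 100·exp(−π·0.6134/√0.6237) = 8.72%.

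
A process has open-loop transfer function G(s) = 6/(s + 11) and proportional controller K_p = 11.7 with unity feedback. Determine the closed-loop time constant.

τ = 0.0123 s

Closed-loop transfer function: T(s) = K_p·G(s)/(1 + K_p·G(s)) = 70.2/(s + 11 + 70.2) = 70.2/(s + 81.2).
Time constant τ = 1/81.2 = 0.0123 s.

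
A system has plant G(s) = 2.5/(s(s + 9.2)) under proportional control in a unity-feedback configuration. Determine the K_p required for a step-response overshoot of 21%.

From %OS = 100·exp(−πζ/√(1−ζ²)) = 21%, ζ = −ln(0.21)/√(π²+ln²(0.21)) = 0.4449.
Characteristic equation s² + 9.2s + 2.5K_p = 0 gives ζ = 9.2/(2√(2.5K_p)).
Setting ζ = 0.4449: √(2.5K_p) = 9.2/(2·0.4449) = 10.34, so K_p = 106.9/2.5 = 42.8.

K_p = 42.8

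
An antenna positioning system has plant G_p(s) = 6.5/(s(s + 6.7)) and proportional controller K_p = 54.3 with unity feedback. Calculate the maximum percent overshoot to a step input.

56.6%

Closed-loop characteristic equation: s² + 6.7s + 352.9 = 0, so ω_n = 18.79 rad/s and ζ = 6.7/(2·18.79) = 0.1783.
%OS = 100·exp(−πζ/√(1−ζ²)) = 100·exp(−π·0.1783/√0.9682) = 56.6%.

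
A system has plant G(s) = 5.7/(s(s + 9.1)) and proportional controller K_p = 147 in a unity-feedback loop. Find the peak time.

From 1 + K_pG(s) = 0: s² + 9.1s + 837.9 = 0 ⇒ ω_n = 28.95, ζ = 0.1572.
Damped frequency ω_d = ω_n√(1−ζ²) = 28.59 rad/s, so peak time T_p = π/ω_d = 0.11 s.

T_p = 0.11 s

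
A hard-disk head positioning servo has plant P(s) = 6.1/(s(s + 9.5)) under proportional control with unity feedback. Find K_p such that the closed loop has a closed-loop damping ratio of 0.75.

Closed-loop characteristic equation: s² + 9.5s + K_p·6.1 = 0.
So ω_n = √(6.1K_p) and 2ζω_n = 9.5, giving ζ = 9.5/(2√(6.1K_p)).
Setting ζ = 0.75: √(6.1K_p) = 9.5/(2·0.75) = 6.333, so K_p = 40.11/6.1 = 6.58.

K_p = 6.58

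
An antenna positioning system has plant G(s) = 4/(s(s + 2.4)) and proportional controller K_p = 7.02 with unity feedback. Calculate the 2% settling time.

Closed-loop characteristic equation: s² + 2.4s + 28.08 = 0, so ω_n = 5.299 rad/s and ζ = 2.4/(2·5.299) = 0.2265.
2% settling time T_s ≈ 4/(ζω_n) = 4/1.2 = 3.33 s.

T_s ≈ 3.33 s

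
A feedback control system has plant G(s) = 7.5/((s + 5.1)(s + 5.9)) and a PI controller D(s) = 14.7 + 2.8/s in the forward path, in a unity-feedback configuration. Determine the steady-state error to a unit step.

The open loop D(s)G(s) has a pole at the origin (type 1), so the static position error constant is infinite and e_ss = 1/(1+∞) = 0.

0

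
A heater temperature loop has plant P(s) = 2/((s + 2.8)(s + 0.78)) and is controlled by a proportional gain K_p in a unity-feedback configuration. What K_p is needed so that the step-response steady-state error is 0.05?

K_p = 20.7

Steady-state error for a unit step on this type-0 loop is 1/(1 + K_p·P(0)).
P(0) = 0.9158. Require 1/(1 + K_p·0.9158) = 0.05, so 1 + 0.9158·K_p = 20.
K_p = (20 − 1)/0.9158 = 20.7.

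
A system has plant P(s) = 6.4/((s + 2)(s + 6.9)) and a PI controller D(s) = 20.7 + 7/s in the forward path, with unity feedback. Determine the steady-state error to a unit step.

0

The open loop D(s)P(s) has a pole at the origin (type 1), so the static position error constant is infinite and e_ss = 1/(1+∞) = 0.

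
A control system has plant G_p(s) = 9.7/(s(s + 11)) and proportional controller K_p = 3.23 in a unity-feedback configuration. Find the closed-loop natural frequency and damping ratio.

ω_n = 5.6 rad/s, ζ = 0.983

The closed-loop denominator is s(s+11) + 3.23·9.7 = s² + 11s + 31.33.
So ω_n² = 31.33 ⇒ ω_n = 5.597 rad/s, and ζ = 11/(2ω_n) = 0.983.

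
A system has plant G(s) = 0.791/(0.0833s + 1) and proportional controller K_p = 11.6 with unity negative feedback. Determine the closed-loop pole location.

s = -122.2

Closed loop: T(s) = K_p·G/(1+K_p·G) = 9.176/(0.0833s + 1 + 9.176), with pole at s = −(1 + 9.176)/0.0833 = −122.2.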